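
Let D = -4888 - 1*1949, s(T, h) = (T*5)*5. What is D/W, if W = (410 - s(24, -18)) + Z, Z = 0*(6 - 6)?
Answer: 6837/190 ≈ 35.984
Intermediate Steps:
Z = 0 (Z = 0*0 = 0)
s(T, h) = 25*T (s(T, h) = (5*T)*5 = 25*T)
W = -190 (W = (410 - 25*24) + 0 = (410 - 1*600) + 0 = (410 - 600) + 0 = -190 + 0 = -190)
D = -6837 (D = -4888 - 1949 = -6837)
D/W = -6837/(-190) = -6837*(-1/190) = 6837/190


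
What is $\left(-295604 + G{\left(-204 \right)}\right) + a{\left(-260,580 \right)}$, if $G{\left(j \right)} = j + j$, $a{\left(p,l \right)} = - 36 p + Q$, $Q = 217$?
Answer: $-286435$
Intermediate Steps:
$a{\left(p,l \right)} = 217 - 36 p$ ($a{\left(p,l \right)} = - 36 p + 217 = 217 - 36 p$)
$G{\left(j \right)} = 2 j$
$\left(-295604 + G{\left(-204 \right)}\right) + a{\left(-260,580 \right)} = \left(-295604 + 2 \left(-204\right)\right) + \left(217 - -9360\right) = \left(-295604 - 408\right) + \left(217 + 9360\right) = -296012 + 9577 = -286435$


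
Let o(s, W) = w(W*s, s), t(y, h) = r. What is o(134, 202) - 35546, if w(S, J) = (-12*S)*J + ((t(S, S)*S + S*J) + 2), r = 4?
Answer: -39825504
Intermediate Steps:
t(y, h) = 4
w(S, J) = 2 + 4*S - 11*J*S (w(S, J) = (-12*S)*J + ((4*S + S*J) + 2) = -12*J*S + ((4*S + J*S) + 2) = -12*J*S + (2 + 4*S + J*S) = 2 + 4*S - 11*J*S)
o(s, W) = 2 - 11*W*s² + 4*W*s (o(s, W) = 2 + 4*(W*s) - 11*s*W*s = 2 + 4*W*s - 11*W*s² = 2 - 11*W*s² + 4*W*s)
o(134, 202) - 35546 = (2 - 11*202*134² + 4*202*134) - 35546 = (2 - 11*202*17956 + 108272) - 35546 = (2 - 39898232 + 108272) - 35546 = -39789958 - 35546 = -39825504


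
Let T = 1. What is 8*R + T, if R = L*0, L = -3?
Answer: 1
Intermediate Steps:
R = 0 (R = -3*0 = 0)
8*R + T = 8*0 + 1 = 0 + 1 = 1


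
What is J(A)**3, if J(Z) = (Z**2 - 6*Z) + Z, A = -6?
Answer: 287496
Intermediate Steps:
J(Z) = Z**2 - 5*Z
J(A)**3 = (-6*(-5 - 6))**3 = (-6*(-11))**3 = 66**3 = 287496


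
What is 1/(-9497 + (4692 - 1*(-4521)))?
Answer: -1/284 ≈ -0.0035211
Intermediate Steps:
1/(-9497 + (4692 - 1*(-4521))) = 1/(-9497 + (4692 + 4521)) = 1/(-9497 + 9213) = 1/(-284) = -1/284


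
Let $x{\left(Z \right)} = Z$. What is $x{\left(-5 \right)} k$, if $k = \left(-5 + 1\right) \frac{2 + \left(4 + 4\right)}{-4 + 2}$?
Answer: $-100$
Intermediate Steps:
$k = 20$ ($k = - 4 \frac{2 + 8}{-2} = - 4 \cdot 10 \left(- \frac{1}{2}\right) = \left(-4\right) \left(-5\right) = 20$)
$x{\left(-5 \right)} k = \left(-5\right) 20 = -100$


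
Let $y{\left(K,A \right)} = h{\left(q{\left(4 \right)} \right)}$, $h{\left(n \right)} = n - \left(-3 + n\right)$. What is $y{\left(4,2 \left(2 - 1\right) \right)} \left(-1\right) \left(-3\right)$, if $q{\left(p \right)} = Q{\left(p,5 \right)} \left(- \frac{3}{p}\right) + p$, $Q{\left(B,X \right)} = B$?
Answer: $9$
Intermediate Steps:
$q{\left(p \right)} = -3 + p$ ($q{\left(p \right)} = p \left(- \frac{3}{p}\right) + p = -3 + p$)
$h{\left(n \right)} = 3$
$y{\left(K,A \right)} = 3$
$y{\left(4,2 \left(2 - 1\right) \right)} \left(-1\right) \left(-3\right) = 3 \left(-1\right) \left(-3\right) = \left(-3\right) \left(-3\right) = 9$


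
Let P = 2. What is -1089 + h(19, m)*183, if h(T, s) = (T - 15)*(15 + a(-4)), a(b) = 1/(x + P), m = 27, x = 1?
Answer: 10135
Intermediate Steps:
a(b) = 1/3 (a(b) = 1/(1 + 2) = 1/3)
h(T, s) = -230 + 46*T/3 (h(T, s) = (T - 15)*(15 + 1/3) = (-15 + T)*(46/3) = -230 + 46*T/3)
-1089 + h(19, m)*183 = -1089 + (-230 + (46/3)*19)*183 = -1089 + (-230 + 874/3)*183 = -1089 + (184/3)*183 = -1089 + 11224 = 10135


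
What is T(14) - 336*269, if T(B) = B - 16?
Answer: -90386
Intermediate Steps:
T(B) = -16 + B
T(14) - 336*269 = (-16 + 14) - 336*269 = -2 - 90384 = -90386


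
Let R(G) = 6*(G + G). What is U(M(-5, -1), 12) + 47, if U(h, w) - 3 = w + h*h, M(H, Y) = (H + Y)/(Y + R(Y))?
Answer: 10514/169 ≈ 62.213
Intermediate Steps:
R(G) = 12*G (R(G) = 6*(2*G) = 12*G)
M(H, Y) = (H + Y)/(13*Y) (M(H, Y) = (H + Y)/(Y + 12*Y) = (H + Y)/((13*Y)) = (H + Y)*(1/(13*Y)) = (H + Y)/(13*Y))
U(h, w) = 3 + w + h**2 (U(h, w) = 3 + (w + h*h) = 3 + (w + h**2) = 3 + w + h**2)
U(M(-5, -1), 12) + 47 = (3 + 12 + ((1/13)*(-5 - 1)/(-1))**2) + 47 = (3 + 12 + ((1/13)*(-1)*(-6))**2) + 47 = (3 + 12 + (6/13)**2) + 47 = (3 + 12 + 36/169) + 47 = 2571/169 + 47 = 10514/169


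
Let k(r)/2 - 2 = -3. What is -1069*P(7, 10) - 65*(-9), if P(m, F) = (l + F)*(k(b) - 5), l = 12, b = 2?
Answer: 165211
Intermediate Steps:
k(r) = -2 (k(r) = 4 + 2*(-3) = 4 - 6 = -2)
P(m, F) = -84 - 7*F (P(m, F) = (12 + F)*(-2 - 5) = (12 + F)*(-7) = -84 - 7*F)
-1069*P(7, 10) - 65*(-9) = -1069*(-84 - 7*10) - 65*(-9) = -1069*(-84 - 70) + 585 = -1069*(-154) + 585 = 164626 + 585 = 165211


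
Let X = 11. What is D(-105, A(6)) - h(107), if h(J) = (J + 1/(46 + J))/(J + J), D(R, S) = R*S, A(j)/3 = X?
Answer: -56733701/16371 ≈ -3465.5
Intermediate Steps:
A(j) = 33 (A(j) = 3*11 = 33)
h(J) = (J + 1/(46 + J))/(2*J) (h(J) = (J + 1/(46 + J))/((2*J)) = (J + 1/(46 + J))*(1/(2*J)) = (J + 1/(46 + J))/(2*J))
D(-105, A(6)) - h(107) = -105*33 - (1 + 107**2 + 46*107)/(2*107*(46 + 107)) = -3465 - (1 + 11449 + 4922)/(2*107*153) = -3465 - 16372/(2*107*153) = -3465 - 1*8186/16371 = -3465 - 8186/16371 = -56733701/16371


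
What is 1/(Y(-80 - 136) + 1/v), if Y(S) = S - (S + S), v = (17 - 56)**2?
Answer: 1521/328537 ≈ 0.0046296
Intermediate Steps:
v = 1521 (v = (-39)**2 = 1521)
Y(S) = -S (Y(S) = S - 2*S = -S)
1/(Y(-80 - 136) + 1/v) = 1/(-(-80 - 136) + 1/1521) = 1/(-1*(-216) + 1/1521) = 1/(216 + 1/1521) = 1/(328537/1521) = 1521/328537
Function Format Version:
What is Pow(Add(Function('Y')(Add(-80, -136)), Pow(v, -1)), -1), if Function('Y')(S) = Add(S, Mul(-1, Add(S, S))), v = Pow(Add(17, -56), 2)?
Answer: Rational(1521, 328537) ≈ 0.0046296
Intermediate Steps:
v = 1521 (v = Pow(-39, 2) = 1521)
Function('Y')(S) = Mul(-1, S) (Function('Y')(S) = Add(S, Mul(-1, Mul(2, S))) = Add(S, Mul(-2, S)) = Mul(-1, S))
Pow(Add(Function('Y')(Add(-80, -136)), Pow(v, -1)), -1) = Pow(Add(Mul(-1, Add(-80, -136)), Pow(1521, -1)), -1) = Pow(Add(Mul(-1, -216), Rational(1, 1521)), -1) = Pow(Add(216, Rational(1, 1521)), -1) = Pow(Rational(328537, 1521), -1) = Rational(1521, 328537)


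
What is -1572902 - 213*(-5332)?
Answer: -437186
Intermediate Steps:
-1572902 - 213*(-5332) = -1572902 + 1135716 = -437186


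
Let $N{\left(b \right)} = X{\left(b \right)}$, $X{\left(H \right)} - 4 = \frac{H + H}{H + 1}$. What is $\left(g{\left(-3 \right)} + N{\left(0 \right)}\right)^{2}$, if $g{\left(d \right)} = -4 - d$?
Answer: $9$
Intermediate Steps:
$X{\left(H \right)} = 4 + \frac{2 H}{1 + H}$ ($X{\left(H \right)} = 4 + \frac{H + H}{H + 1} = 4 + \frac{2 H}{1 + H}$)
$N{\left(b \right)} = \frac{2 \left(2 + 3 b\right)}{1 + b}$
$\left(g{\left(-3 \right)} + N{\left(0 \right)}\right)^{2} = \left(\left(-4 - -3\right) + \frac{2 \left(2 + 3 \cdot 0\right)}{1 + 0}\right)^{2} = \left(\left(-4 + 3\right) + \frac{2 \left(2 + 0\right)}{1}\right)^{2} = \left(-1 + 2 \cdot 1 \cdot 2\right)^{2} = \left(-1 + 4\right)^{2} = 3^{2} = 9$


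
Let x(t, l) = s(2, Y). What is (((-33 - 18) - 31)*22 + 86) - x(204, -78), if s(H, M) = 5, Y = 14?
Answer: -1723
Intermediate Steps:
x(t, l) = 5
(((-33 - 18) - 31)*22 + 86) - x(204, -78) = (((-33 - 18) - 31)*22 + 86) - 1*5 = ((-51 - 31)*22 + 86) - 5 = (-82*22 + 86) - 5 = (-1804 + 86) - 5 = -1718 - 5 = -1723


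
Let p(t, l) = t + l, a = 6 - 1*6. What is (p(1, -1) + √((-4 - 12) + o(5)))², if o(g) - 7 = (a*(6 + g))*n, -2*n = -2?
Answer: -9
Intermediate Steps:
n = 1 (n = -½*(-2) = 1)
a = 0 (a = 6 - 6 = 0)
p(t, l) = l + t
o(g) = 7 (o(g) = 7 + (0*(6 + g))*1 = 7 + 0*1 = 7 + 0 = 7)
(p(1, -1) + √((-4 - 12) + o(5)))² = ((-1 + 1) + √((-4 - 12) + 7))² = (0 + √(-16 + 7))² = (0 + √(-9))² = (0 + 3*I)² = (3*I)² = -9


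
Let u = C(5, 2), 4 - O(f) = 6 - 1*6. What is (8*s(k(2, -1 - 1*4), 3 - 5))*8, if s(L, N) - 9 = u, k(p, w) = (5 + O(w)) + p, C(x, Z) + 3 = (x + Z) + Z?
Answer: 960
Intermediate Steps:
O(f) = 4 (O(f) = 4 - (6 - 1*6) = 4 - (6 - 6) = 4 - 1*0 = 4 + 0 = 4)
C(x, Z) = -3 + x + 2*Z (C(x, Z) = -3 + ((x + Z) + Z) = -3 + ((Z + x) + Z) = -3 + (x + 2*Z) = -3 + x + 2*Z)
k(p, w) = 9 + p (k(p, w) = (5 + 4) + p = 9 + p)
u = 6 (u = -3 + 5 + 2*2 = -3 + 5 + 4 = 6)
s(L, N) = 15 (s(L, N) = 9 + 6 = 15)
(8*s(k(2, -1 - 1*4), 3 - 5))*8 = (8*15)*8 = 120*8 = 960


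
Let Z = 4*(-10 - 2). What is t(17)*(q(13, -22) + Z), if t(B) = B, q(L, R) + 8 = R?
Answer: -1326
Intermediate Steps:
Z = -48 (Z = 4*(-12) = -48)
q(L, R) = -8 + R
t(17)*(q(13, -22) + Z) = 17*((-8 - 22) - 48) = 17*(-30 - 48) = 17*(-78) = -1326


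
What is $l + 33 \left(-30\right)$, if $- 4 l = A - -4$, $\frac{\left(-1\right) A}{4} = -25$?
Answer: $-1016$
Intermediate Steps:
$A = 100$ ($A = \left(-4\right) \left(-25\right) = 100$)
$l = -26$ ($l = - \frac{100 - -4}{4} = - \frac{100 + 4}{4} = \left(- \frac{1}{4}\right) 104 = -26$)
$l + 33 \left(-30\right) = -26 + 33 \left(-30\right) = -26 - 990 = -1016$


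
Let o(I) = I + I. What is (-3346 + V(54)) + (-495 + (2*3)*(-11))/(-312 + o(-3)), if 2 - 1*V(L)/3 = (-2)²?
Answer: -355125/106 ≈ -3350.2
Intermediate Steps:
V(L) = -6 (V(L) = 6 - 3*(-2)² = 6 - 3*4 = 6 - 12 = -6)
o(I) = 2*I
(-3346 + V(54)) + (-495 + (2*3)*(-11))/(-312 + o(-3)) = (-3346 - 6) + (-495 + (2*3)*(-11))/(-312 + 2*(-3)) = -3352 + (-495 + 6*(-11))/(-312 - 6) = -3352 + (-495 - 66)/(-318) = -3352 - 561*(-1/318) = -3352 + 187/106 = -355125/106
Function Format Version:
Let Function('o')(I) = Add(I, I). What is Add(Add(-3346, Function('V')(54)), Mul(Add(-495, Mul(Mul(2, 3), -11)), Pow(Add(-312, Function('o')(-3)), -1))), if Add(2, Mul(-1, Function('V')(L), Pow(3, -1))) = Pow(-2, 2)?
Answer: Rational(-355125, 106) ≈ -3350.2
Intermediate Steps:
Function('V')(L) = -6 (Function('V')(L) = Add(6, Mul(-3, Pow(-2, 2))) = Add(6, Mul(-3, 4)) = Add(6, -12) = -6)
Function('o')(I) = Mul(2, I)
Add(Add(-3346, Function('V')(54)), Mul(Add(-495, Mul(Mul(2, 3), -11)), Pow(Add(-312, Function('o')(-3)), -1))) = Add(Add(-3346, -6), Mul(Add(-495, Mul(Mul(2, 3), -11)), Pow(Add(-312, Mul(2, -3)), -1))) = Add(-3352, Mul(Add(-495, Mul(6, -11)), Pow(Add(-312, -6), -1))) = Add(-3352, Mul(Add(-495, -66), Pow(-318, -1))) = Add(-3352, Mul(-561, Rational(-1, 318))) = Add(-3352, Rational(187, 106)) = Rational(-355125, 106)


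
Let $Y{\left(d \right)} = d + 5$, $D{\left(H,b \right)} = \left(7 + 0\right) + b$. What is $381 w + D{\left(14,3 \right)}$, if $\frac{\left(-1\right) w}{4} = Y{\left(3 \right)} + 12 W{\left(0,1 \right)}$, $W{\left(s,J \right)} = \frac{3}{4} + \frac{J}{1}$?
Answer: $-44186$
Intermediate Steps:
$W{\left(s,J \right)} = \frac{3}{4} + J$ ($W{\left(s,J \right)} = 3 \cdot \frac{1}{4} + J 1 = \frac{3}{4} + J$)
$D{\left(H,b \right)} = 7 + b$
$Y{\left(d \right)} = 5 + d$
$w = -116$ ($w = - 4 \left(\left(5 + 3\right) + 12 \left(\frac{3}{4} + 1\right)\right) = - 4 \left(8 + 12 \cdot \frac{7}{4}\right) = - 4 \left(8 + 21\right) = \left(-4\right) 29 = -116$)
$381 w + D{\left(14,3 \right)} = 381 \left(-116\right) + \left(7 + 3\right) = -44196 + 10 = -44186$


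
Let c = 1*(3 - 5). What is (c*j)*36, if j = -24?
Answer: 1728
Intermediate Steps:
c = -2 (c = 1*(-2) = -2)
(c*j)*36 = -2*(-24)*36 = 48*36 = 1728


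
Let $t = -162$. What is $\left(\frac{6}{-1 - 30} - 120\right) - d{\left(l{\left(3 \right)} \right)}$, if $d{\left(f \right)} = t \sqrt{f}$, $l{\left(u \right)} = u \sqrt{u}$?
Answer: $- \frac{3726}{31} + 162 \cdot 3^{\frac{3}{4}} \approx 249.09$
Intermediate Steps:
$l{\left(u \right)} = u^{\frac{3}{2}}$
$d{\left(f \right)} = - 162 \sqrt{f}$
$\left(\frac{6}{-1 - 30} - 120\right) - d{\left(l{\left(3 \right)} \right)} = \left(\frac{6}{-1 - 30} - 120\right) - - 162 \sqrt{3^{\frac{3}{2}}} = \left(\frac{6}{-1 - 30} - 120\right) - - 162 \sqrt{3 \sqrt{3}} = \left(\frac{6}{-31} - 120\right) - - 162 \cdot 3^{\frac{3}{4}} = \left(6 \left(- \frac{1}{31}\right) - 120\right) + 162 \cdot 3^{\frac{3}{4}} = \left(- \frac{6}{31} - 120\right) + 162 \cdot 3^{\frac{3}{4}} = - \frac{3726}{31} + 162 \cdot 3^{\frac{3}{4}}$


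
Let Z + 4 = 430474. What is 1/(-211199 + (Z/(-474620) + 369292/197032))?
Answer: -53133709/11221734811066 ≈ -4.7349e-6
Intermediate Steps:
Z = 430470 (Z = -4 + 430474 = 430470)
1/(-211199 + (Z/(-474620) + 369292/197032)) = 1/(-211199 + (430470/(-474620) + 369292/197032)) = 1/(-211199 + (430470*(-1/474620) + 369292*(1/197032))) = 1/(-211199 + (-43047/47462 + 8393/4478)) = 1/(-211199 + 51396025/53133709) = 1/(-11221734811066/53133709) = -53133709/11221734811066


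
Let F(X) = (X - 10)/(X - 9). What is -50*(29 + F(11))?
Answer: -1475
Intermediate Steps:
F(X) = (-10 + X)/(-9 + X)
-50*(29 + F(11)) = -50*(29 + (-10 + 11)/(-9 + 11)) = -50*(29 + 1/2) = -50*59/2 = -1475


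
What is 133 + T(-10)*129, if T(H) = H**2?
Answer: 13033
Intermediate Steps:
133 + T(-10)*129 = 133 + (-10)**2*129 = 133 + 100*129 = 133 + 12900 = 13033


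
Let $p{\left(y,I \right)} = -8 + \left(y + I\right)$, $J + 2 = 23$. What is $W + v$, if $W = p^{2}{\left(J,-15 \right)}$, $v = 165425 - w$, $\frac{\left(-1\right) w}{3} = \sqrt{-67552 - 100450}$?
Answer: $165429 + 3 i \sqrt{168002} \approx 1.6543 \cdot 10^{5} + 1229.6 i$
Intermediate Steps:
$J = 21$ ($J = -2 + 23 = 21$)
$p{\left(y,I \right)} = -8 + I + y$ ($p{\left(y,I \right)} = -8 + \left(I + y\right) = -8 + I + y$)
$w = - 3 i \sqrt{168002}$ ($w = - 3 \sqrt{-67552 - 100450} = - 3 \sqrt{-168002} = - 3 i \sqrt{168002} \approx - 1229.6 i$)
$v = 165425 + 3 i \sqrt{168002}$ ($v = 165425 - - 3 i \sqrt{168002} = 165425 + 3 i \sqrt{168002} \approx 1.6543 \cdot 10^{5} + 1229.6 i$)
$W = 4$ ($W = \left(-8 - 15 + 21\right)^{2} = \left(-2\right)^{2} = 4$)
$W + v = 4 + \left(165425 + 3 i \sqrt{168002}\right) = 165429 + 3 i \sqrt{168002}$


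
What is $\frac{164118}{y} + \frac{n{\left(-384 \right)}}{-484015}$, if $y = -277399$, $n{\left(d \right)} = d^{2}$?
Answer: $- \frac{120339720714}{134265276985} \approx -0.89628$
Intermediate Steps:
$\frac{164118}{y} + \frac{n{\left(-384 \right)}}{-484015} = \frac{164118}{-277399} + \frac{\left(-384\right)^{2}}{-484015} = 164118 \left(- \frac{1}{277399}\right) + 147456 \left(- \frac{1}{484015}\right) = - \frac{164118}{277399} - \frac{147456}{484015} = - \frac{120339720714}{134265276985}$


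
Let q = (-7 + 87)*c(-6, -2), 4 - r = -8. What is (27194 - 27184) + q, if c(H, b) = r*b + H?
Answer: -2390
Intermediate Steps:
r = 12 (r = 4 - 1*(-8) = 4 + 8 = 12)
c(H, b) = H + 12*b (c(H, b) = 12*b + H = H + 12*b)
q = -2400 (q = (-7 + 87)*(-6 + 12*(-2)) = 80*(-6 - 24) = 80*(-30) = -2400)
(27194 - 27184) + q = (27194 - 27184) - 2400 = 10 - 2400 = -2390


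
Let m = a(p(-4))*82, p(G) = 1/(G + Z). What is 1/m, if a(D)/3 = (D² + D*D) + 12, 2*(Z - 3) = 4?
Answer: 1/3444 ≈ 0.00029036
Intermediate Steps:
Z = 5 (Z = 3 + (½)*4 = 3 + 2 = 5)
p(G) = 1/(5 + G) (p(G) = 1/(G + 5) = 1/(5 + G))
a(D) = 36 + 6*D² (a(D) = 3*((D² + D*D) + 12) = 3*((D² + D²) + 12) = 3*(2*D² + 12) = 3*(12 + 2*D²) = 36 + 6*D²)
m = 3444 (m = (36 + 6*(1/(5 - 4))²)*82 = (36 + 6*(1/1)²)*82 = (36 + 6*1²)*82 = (36 + 6*1)*82 = (36 + 6)*82 = 42*82 = 3444)
1/m = 1/3444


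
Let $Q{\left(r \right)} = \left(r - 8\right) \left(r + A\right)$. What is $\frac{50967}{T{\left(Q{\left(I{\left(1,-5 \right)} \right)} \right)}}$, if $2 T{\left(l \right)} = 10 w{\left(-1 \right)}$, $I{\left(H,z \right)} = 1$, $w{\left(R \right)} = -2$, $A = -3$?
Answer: $- \frac{50967}{10} \approx -5096.7$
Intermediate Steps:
$Q{\left(r \right)} = \left(-8 + r\right) \left(-3 + r\right)$ ($Q{\left(r \right)} = \left(r - 8\right) \left(r - 3\right) = \left(-8 + r\right) \left(-3 + r\right)$)
$T{\left(l \right)} = -10$ ($T{\left(l \right)} = \frac{10 \left(-2\right)}{2} = \frac{1}{2} \left(-20\right) = -10$)
$\frac{50967}{T{\left(Q{\left(I{\left(1,-5 \right)} \right)} \right)}} = \frac{50967}{-10} = 50967 \left(- \frac{1}{10}\right) = - \frac{50967}{10}$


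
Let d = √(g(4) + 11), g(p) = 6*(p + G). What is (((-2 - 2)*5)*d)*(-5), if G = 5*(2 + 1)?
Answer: 500*√5 ≈ 1118.0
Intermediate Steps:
G = 15 (G = 5*3 = 15)
g(p) = 90 + 6*p (g(p) = 6*(p + 15) = 6*(15 + p) = 90 + 6*p)
d = 5*√5 (d = √((90 + 6*4) + 11) = √((90 + 24) + 11) = √(114 + 11) = √125 = 5*√5 ≈ 11.180)
(((-2 - 2)*5)*d)*(-5) = (((-2 - 2)*5)*(5*√5))*(-5) = ((-4*5)*(5*√5))*(-5) = -100*√5*(-5) = 500*√5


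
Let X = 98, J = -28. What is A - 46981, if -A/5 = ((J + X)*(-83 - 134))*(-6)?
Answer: -502681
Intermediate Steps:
A = -455700 (A = -5*(-28 + 98)*(-83 - 134)*(-6) = -5*70*(-217)*(-6) = -(-75950)*(-6) = -5*91140 = -455700)
A - 46981 = -455700 - 46981 = -502681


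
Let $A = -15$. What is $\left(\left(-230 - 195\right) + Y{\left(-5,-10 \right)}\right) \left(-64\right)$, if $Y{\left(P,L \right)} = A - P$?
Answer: $27840$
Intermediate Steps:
$Y{\left(P,L \right)} = -15 - P$
$\left(\left(-230 - 195\right) + Y{\left(-5,-10 \right)}\right) \left(-64\right) = \left(\left(-230 - 195\right) - 10\right) \left(-64\right) = \left(-425 + \left(-15 + 5\right)\right) \left(-64\right) = \left(-425 - 10\right) \left(-64\right) = \left(-435\right) \left(-64\right) = 27840$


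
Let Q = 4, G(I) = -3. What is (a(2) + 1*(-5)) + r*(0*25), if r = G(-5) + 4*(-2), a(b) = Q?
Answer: -1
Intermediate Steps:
a(b) = 4
r = -11 (r = -3 + 4*(-2) = -3 - 8 = -11)
(a(2) + 1*(-5)) + r*(0*25) = (4 + 1*(-5)) - 0*25 = (4 - 5) - 11*0 = -1 + 0 = -1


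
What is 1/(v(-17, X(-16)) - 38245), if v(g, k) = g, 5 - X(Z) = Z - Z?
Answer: -1/38262 ≈ -2.6136e-5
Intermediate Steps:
X(Z) = 5 (X(Z) = 5 - (Z - Z) = 5 - 1*0 = 5 + 0 = 5)
1/(v(-17, X(-16)) - 38245) = 1/(-17 - 38245) = 1/(-38262) = -1/38262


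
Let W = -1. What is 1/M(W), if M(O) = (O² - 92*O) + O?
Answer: 1/92 ≈ 0.010870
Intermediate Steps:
M(O) = O² - 91*O
1/M(W) = 1/(-(-91 - 1)) = 1/(-1*(-92)) = 1/92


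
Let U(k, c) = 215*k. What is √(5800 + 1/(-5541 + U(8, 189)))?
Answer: √84680233979/3821 ≈ 76.158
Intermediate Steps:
√(5800 + 1/(-5541 + U(8, 189))) = √(5800 + 1/(-5541 + 215*8)) = √(5800 + 1/(-5541 + 1720)) = √(5800 + 1/(-3821)) = √(5800 - 1/3821) = √(22161799/3821) = √84680233979/3821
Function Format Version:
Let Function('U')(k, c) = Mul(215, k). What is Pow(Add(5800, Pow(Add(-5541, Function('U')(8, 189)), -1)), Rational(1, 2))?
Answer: Mul(Rational(1, 3821), Pow(84680233979, Rational(1, 2))) ≈ 76.158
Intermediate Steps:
Pow(Add(5800, Pow(Add(-5541, Function('U')(8, 189)), -1)), Rational(1, 2)) = Pow(Add(5800, Pow(Add(-5541, Mul(215, 8)), -1)), Rational(1, 2)) = Pow(Add(5800, Pow(Add(-5541, 1720), -1)), Rational(1, 2)) = Pow(Add(5800, Pow(-3821, -1)), Rational(1, 2)) = Pow(Add(5800, Rational(-1, 3821)), Rational(1, 2)) = Pow(Rational(22161799, 3821), Rational(1, 2)) = Mul(Rational(1, 3821), Pow(84680233979, Rational(1, 2)))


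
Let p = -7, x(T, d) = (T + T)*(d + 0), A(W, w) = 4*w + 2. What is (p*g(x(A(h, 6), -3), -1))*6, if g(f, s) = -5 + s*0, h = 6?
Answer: 210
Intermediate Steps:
A(W, w) = 2 + 4*w
x(T, d) = 2*T*d (x(T, d) = (2*T)*d = 2*T*d)
g(f, s) = -5 (g(f, s) = -5 + 0 = -5)
(p*g(x(A(h, 6), -3), -1))*6 = -7*(-5)*6 = 35*6 = 210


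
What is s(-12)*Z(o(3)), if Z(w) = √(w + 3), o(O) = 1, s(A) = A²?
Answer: 288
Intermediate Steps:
Z(w) = √(3 + w)
s(-12)*Z(o(3)) = (-12)²*√(3 + 1) = 144*√4 = 144*2 = 288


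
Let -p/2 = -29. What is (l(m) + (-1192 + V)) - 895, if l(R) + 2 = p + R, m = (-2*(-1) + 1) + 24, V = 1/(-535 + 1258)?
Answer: -1448891/723 ≈ -2004.0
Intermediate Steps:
p = 58 (p = -2*(-29) = 58)
V = 1/723 ≈ 0.0013831
m = 27 (m = (2 + 1) + 24 = 3 + 24 = 27)
l(R) = 56 + R (l(R) = -2 + (58 + R) = 56 + R)
(l(m) + (-1192 + V)) - 895 = ((56 + 27) + (-1192 + 1/723)) - 895 = (83 - 861815/723) - 895 = -801806/723 - 895 = -1448891/723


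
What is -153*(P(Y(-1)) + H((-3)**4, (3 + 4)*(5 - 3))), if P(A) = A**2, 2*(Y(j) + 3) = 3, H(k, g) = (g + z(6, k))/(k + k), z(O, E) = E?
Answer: -15623/36 ≈ -433.97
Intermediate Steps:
H(k, g) = (g + k)/(2*k) (H(k, g) = (g + k)/(k + k) = (g + k)/((2*k)) = (g + k)*(1/(2*k)) = (g + k)/(2*k))
Y(j) = -3/2 (Y(j) = -3 + (1/2)*3 = -3 + 3/2 = -3/2)
-153*(P(Y(-1)) + H((-3)**4, (3 + 4)*(5 - 3))) = -153*((-3/2)**2 + ((3 + 4)*(5 - 3) + (-3)**4)/(2*((-3)**4))) = -153*(9/4 + (1/2)*(7*2 + 81)/81) = -153*(9/4 + (1/2)*(1/81)*(14 + 81)) = -153*(9/4 + (1/2)*(1/81)*95) = -153*(9/4 + 95/162) = -153*919/324 = -15623/36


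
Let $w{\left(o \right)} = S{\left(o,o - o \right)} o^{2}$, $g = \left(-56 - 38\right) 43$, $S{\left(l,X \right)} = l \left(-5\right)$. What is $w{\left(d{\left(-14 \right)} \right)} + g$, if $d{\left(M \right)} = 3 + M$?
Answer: $2613$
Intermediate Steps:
$S{\left(l,X \right)} = - 5 l$
$g = -4042$ ($g = \left(-94\right) 43 = -4042$)
$w{\left(o \right)} = - 5 o^{3}$ ($w{\left(o \right)} = - 5 o o^{2} = - 5 o^{3}$)
$w{\left(d{\left(-14 \right)} \right)} + g = - 5 \left(3 - 14\right)^{3} - 4042 = - 5 \left(-11\right)^{3} - 4042 = \left(-5\right) \left(-1331\right) - 4042 = 6655 - 4042 = 2613$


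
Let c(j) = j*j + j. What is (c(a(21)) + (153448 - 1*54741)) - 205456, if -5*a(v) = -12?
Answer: -2668521/25 ≈ -1.0674e+5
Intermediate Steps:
a(v) = 12/5 (a(v) = -⅕*(-12) = 12/5)
c(j) = j + j² (c(j) = j² + j = j + j²)
(c(a(21)) + (153448 - 1*54741)) - 205456 = (12*(1 + 12/5)/5 + (153448 - 1*54741)) - 205456 = ((12/5)*(17/5) + (153448 - 54741)) - 205456 = (204/25 + 98707) - 205456 = 2467879/25 - 205456 = -2668521/25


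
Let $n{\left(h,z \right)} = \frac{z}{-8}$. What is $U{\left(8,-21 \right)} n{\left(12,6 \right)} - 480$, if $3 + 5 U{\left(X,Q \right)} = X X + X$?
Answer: $- \frac{9807}{20} \approx -490.35$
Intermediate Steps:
$U{\left(X,Q \right)} = - \frac{3}{5} + \frac{X}{5} + \frac{X^{2}}{5}$ ($U{\left(X,Q \right)} = - \frac{3}{5} + \frac{X X + X}{5} = - \frac{3}{5} + \frac{X^{2} + X}{5} = - \frac{3}{5} + \frac{X + X^{2}}{5} = - \frac{3}{5} + \left(\frac{X}{5} + \frac{X^{2}}{5}\right) = - \frac{3}{5} + \frac{X}{5} + \frac{X^{2}}{5}$)
$n{\left(h,z \right)} = - \frac{z}{8}$ ($n{\left(h,z \right)} = z \left(- \frac{1}{8}\right) = - \frac{z}{8}$)
$U{\left(8,-21 \right)} n{\left(12,6 \right)} - 480 = \left(- \frac{3}{5} + \frac{1}{5} \cdot 8 + \frac{8^{2}}{5}\right) \left(\left(- \frac{1}{8}\right) 6\right) - 480 = \left(- \frac{3}{5} + \frac{8}{5} + \frac{1}{5} \cdot 64\right) \left(- \frac{3}{4}\right) - 480 = \left(- \frac{3}{5} + \frac{8}{5} + \frac{64}{5}\right) \left(- \frac{3}{4}\right) - 480 = \frac{69}{5} \left(- \frac{3}{4}\right) - 480 = - \frac{207}{20} - 480 = - \frac{9807}{20}$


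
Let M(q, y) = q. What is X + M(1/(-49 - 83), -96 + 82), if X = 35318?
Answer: 4661975/132 ≈ 35318.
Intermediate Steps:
X + M(1/(-49 - 83), -96 + 82) = 35318 + 1/(-49 - 83) = 35318 + 1/(-132) = 35318 - 1/132 = 4661975/132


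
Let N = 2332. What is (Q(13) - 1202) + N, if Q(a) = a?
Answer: 1143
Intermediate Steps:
(Q(13) - 1202) + N = (13 - 1202) + 2332 = -1189 + 2332 = 1143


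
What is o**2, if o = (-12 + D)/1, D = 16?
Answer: 16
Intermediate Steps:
o = 4 (o = (-12 + 16)/1 = 4*1 = 4)
o**2 = 4**2 = 16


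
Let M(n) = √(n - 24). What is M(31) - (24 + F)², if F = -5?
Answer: -361 + √7 ≈ -358.35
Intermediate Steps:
M(n) = √(-24 + n)
M(31) - (24 + F)² = √(-24 + 31) - (24 - 5)² = √7 - 1*19² = √7 - 1*361 = √7 - 361 = -361 + √7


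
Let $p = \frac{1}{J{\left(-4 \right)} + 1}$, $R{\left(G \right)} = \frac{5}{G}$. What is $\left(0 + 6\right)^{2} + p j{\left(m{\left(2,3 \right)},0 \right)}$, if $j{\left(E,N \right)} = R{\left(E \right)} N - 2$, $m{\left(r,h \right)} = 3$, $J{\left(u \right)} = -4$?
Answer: $\frac{110}{3} \approx 36.667$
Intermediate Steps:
$j{\left(E,N \right)} = -2 + \frac{5 N}{E}$ ($j{\left(E,N \right)} = \frac{5}{E} N - 2 = \frac{5 N}{E} - 2 = -2 + \frac{5 N}{E}$)
$p = - \frac{1}{3}$ ($p = \frac{1}{-4 + 1} = \frac{1}{-3} = - \frac{1}{3} \approx -0.33333$)
$\left(0 + 6\right)^{2} + p j{\left(m{\left(2,3 \right)},0 \right)} = \left(0 + 6\right)^{2} - \frac{-2 + 5 \cdot 0 \cdot \frac{1}{3}}{3} = 6^{2} - \frac{-2 + 5 \cdot 0 \cdot \frac{1}{3}}{3} = 36 - \frac{-2 + 0}{3} = 36 - - \frac{2}{3} = 36 + \frac{2}{3} = \frac{110}{3}$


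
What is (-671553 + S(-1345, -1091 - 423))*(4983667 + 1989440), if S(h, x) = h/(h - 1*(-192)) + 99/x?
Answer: -8174498025449622201/1745642 ≈ -4.6828e+12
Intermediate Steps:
S(h, x) = 99/x + h/(192 + h) (S(h, x) = h/(h + 192) + 99/x = h/(192 + h) + 99/x = 99/x + h/(192 + h))
(-671553 + S(-1345, -1091 - 423))*(4983667 + 1989440) = (-671553 + (19008 + 99*(-1345) - 1345*(-1091 - 423))/((-1091 - 423)*(192 - 1345)))*(4983667 + 1989440) = (-671553 + (19008 - 133155 - 1345*(-1514))/(-1514*(-1153)))*6973107 = (-671553 - 1/1514*(-1/1153)*(19008 - 133155 + 2036330))*6973107 = (-671553 - 1/1514*(-1/1153)*1922183)*6973107 = (-671553 + 1922183/1745642)*6973107 = -1172289199843/1745642*6973107 = -8174498025449622201/1745642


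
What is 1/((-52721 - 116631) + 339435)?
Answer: 1/170083 ≈ 5.8795e-6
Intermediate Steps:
1/((-52721 - 116631) + 339435) = 1/(-169352 + 339435) = 1/170083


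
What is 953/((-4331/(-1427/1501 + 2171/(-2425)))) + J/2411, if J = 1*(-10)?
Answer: 15280822386968/38008246086925 ≈ 0.40204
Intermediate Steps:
J = -10
953/((-4331/(-1427/1501 + 2171/(-2425)))) + J/2411 = 953/((-4331/(-1427/1501 + 2171/(-2425)))) - 10/2411 = 953/((-4331/(-1427*1/1501 + 2171*(-1/2425)))) - 10*1/2411 = 953/((-4331/(-1427/1501 - 2171/2425))) - 10/2411 = 953/((-4331/(-6719146/3639925))) - 10/2411 = 953/((-4331*(-3639925/6719146))) - 10/2411 = 953/(15764515175/6719146) - 10/2411 = 953*(6719146/15764515175) - 10/2411 = 6403346138/15764515175 - 10/2411 = 15280822386968/38008246086925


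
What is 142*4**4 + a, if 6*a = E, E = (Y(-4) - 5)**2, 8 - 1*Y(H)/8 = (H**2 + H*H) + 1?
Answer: 260137/6 ≈ 43356.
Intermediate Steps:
Y(H) = 56 - 16*H**2 (Y(H) = 64 - 8*((H**2 + H*H) + 1) = 64 - 8*((H**2 + H**2) + 1) = 64 - 8*(2*H**2 + 1) = 64 - 8*(1 + 2*H**2) = 64 + (-8 - 16*H**2) = 56 - 16*H**2)
E = 42025 (E = ((56 - 16*(-4)**2) - 5)**2 = ((56 - 16*16) - 5)**2 = ((56 - 256) - 5)**2 = (-200 - 5)**2 = (-205)**2 = 42025)
a = 42025/6 (a = (1/6)*42025 = 42025/6 ≈ 7004.2)
142*4**4 + a = 142*4**4 + 42025/6 = 142*256 + 42025/6 = 36352 + 42025/6 = 260137/6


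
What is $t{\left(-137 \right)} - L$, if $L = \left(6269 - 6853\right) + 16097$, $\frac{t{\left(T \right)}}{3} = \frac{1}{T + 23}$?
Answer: $- \frac{589495}{38} \approx -15513.0$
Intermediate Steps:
$t{\left(T \right)} = \frac{3}{23 + T}$ ($t{\left(T \right)} = \frac{3}{T + 23} = \frac{3}{23 + T}$)
$L = 15513$ ($L = -584 + 16097 = 15513$)
$t{\left(-137 \right)} - L = \frac{3}{23 - 137} - 15513 = \frac{3}{-114} - 15513 = 3 \left(- \frac{1}{114}\right) - 15513 = - \frac{1}{38} - 15513 = - \frac{589495}{38}$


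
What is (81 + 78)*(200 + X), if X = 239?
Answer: 69801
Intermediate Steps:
(81 + 78)*(200 + X) = (81 + 78)*(200 + 239) = 159*439 = 69801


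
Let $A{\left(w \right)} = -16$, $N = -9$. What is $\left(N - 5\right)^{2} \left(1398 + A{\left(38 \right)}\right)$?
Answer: $270872$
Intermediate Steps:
$\left(N - 5\right)^{2} \left(1398 + A{\left(38 \right)}\right) = \left(-9 - 5\right)^{2} \left(1398 - 16\right) = \left(-14\right)^{2} \cdot 1382 = 196 \cdot 1382 = 270872$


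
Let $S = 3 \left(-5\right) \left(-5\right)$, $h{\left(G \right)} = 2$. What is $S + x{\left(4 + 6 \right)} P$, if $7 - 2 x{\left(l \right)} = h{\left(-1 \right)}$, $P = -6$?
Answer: $60$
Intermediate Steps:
$x{\left(l \right)} = \frac{5}{2}$ ($x{\left(l \right)} = \frac{7}{2} - 1 = \frac{5}{2}$)
$S = 75$ ($S = \left(-15\right) \left(-5\right) = 75$)
$S + x{\left(4 + 6 \right)} P = 75 + \frac{5}{2} \left(-6\right) = 75 - 15 = 60$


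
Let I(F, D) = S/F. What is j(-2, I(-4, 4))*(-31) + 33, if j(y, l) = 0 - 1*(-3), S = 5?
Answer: -60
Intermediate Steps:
I(F, D) = 5/F
j(y, l) = 3 (j(y, l) = 0 + 3 = 3)
j(-2, I(-4, 4))*(-31) + 33 = 3*(-31) + 33 = -93 + 33 = -60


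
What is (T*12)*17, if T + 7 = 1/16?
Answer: -5661/4 ≈ -1415.3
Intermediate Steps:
T = -111/16 (T = -7 + 1/16 = -111/16 ≈ -6.9375)
(T*12)*17 = -111/16*12*17 = -333/4*17 = -5661/4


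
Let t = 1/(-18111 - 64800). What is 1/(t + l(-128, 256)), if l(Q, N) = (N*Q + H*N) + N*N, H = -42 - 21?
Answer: 82911/1379639039 ≈ 6.0096e-5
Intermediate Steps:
H = -63
t = -1/82911 (t = 1/(-82911) = -1/82911 ≈ -1.2061e-5)
l(Q, N) = N² - 63*N + N*Q (l(Q, N) = (N*Q - 63*N) + N*N = (-63*N + N*Q) + N² = N² - 63*N + N*Q)
1/(t + l(-128, 256)) = 1/(-1/82911 + 256*(-63 + 256 - 128)) = 1/(-1/82911 + 256*65) = 1/(-1/82911 + 16640) = 1/(1379639039/82911) = 82911/1379639039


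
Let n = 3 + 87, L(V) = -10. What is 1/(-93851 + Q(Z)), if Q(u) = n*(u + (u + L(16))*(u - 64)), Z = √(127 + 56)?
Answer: 19781/7507888739 - 6570*√183/7507888739 ≈ -9.2032e-6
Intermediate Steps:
Z = √183 ≈ 13.528
n = 90
Q(u) = 90*u + 90*(-64 + u)*(-10 + u) (Q(u) = 90*(u + (u - 10)*(u - 64)) = 90*(u + (-10 + u)*(-64 + u)) = 90*(u + (-64 + u)*(-10 + u)) = 90*u + 90*(-64 + u)*(-10 + u))
1/(-93851 + Q(Z)) = 1/(-93851 + (57600 - 6570*√183 + 90*(√183)²)) = 1/(-93851 + (57600 - 6570*√183 + 90*183)) = 1/(-93851 + (57600 - 6570*√183 + 16470)) = 1/(-93851 + (74070 - 6570*√183)) = 1/(-19781 - 6570*√183)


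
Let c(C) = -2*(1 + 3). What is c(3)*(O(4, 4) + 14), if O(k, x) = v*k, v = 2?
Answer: -176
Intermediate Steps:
O(k, x) = 2*k
c(C) = -8 (c(C) = -2*4 = -8)
c(3)*(O(4, 4) + 14) = -8*(2*4 + 14) = -8*(8 + 14) = -8*22 = -176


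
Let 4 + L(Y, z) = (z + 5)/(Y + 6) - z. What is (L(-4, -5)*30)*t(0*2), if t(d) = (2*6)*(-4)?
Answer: -1440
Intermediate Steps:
L(Y, z) = -4 - z + (5 + z)/(6 + Y) (L(Y, z) = -4 + ((z + 5)/(Y + 6) - z) = -4 + ((5 + z)/(6 + Y) - z) = -4 + (-z + (5 + z)/(6 + Y)) = -4 - z + (5 + z)/(6 + Y))
t(d) = -48 (t(d) = 12*(-4) = -48)
(L(-4, -5)*30)*t(0*2) = (((-19 - 5*(-5) - 4*(-4) - 1*(-4)*(-5))/(6 - 4))*30)*(-48) = (((-19 + 25 + 16 - 20)/2)*30)*(-48) = (((1/2)*2)*30)*(-48) = (1*30)*(-48) = 30*(-48) = -1440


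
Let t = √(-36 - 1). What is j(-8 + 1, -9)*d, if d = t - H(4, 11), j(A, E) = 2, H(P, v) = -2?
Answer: 4 + 2*I*√37 ≈ 4.0 + 12.166*I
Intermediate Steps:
t = I*√37 (t = √(-37) = I*√37 ≈ 6.0828*I)
d = 2 + I*√37 (d = I*√37 - 1*(-2) = I*√37 + 2 = 2 + I*√37 ≈ 2.0 + 6.0828*I)
j(-8 + 1, -9)*d = 2*(2 + I*√37) = 4 + 2*I*√37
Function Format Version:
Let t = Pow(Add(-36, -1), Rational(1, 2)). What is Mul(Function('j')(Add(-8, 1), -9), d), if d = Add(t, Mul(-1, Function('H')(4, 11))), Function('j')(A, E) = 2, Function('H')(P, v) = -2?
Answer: Add(4, Mul(2, I, Pow(37, Rational(1, 2)))) ≈ Add(4.0000, Mul(12.166, I))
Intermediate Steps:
t = Mul(I, Pow(37, Rational(1, 2))) (t = Pow(-37, Rational(1, 2)) = Mul(I, Pow(37, Rational(1, 2))) ≈ Mul(6.0828, I))
d = Add(2, Mul(I, Pow(37, Rational(1, 2)))) (d = Add(Mul(I, Pow(37, Rational(1, 2))), Mul(-1, -2)) = Add(Mul(I, Pow(37, Rational(1, 2))), 2) = Add(2, Mul(I, Pow(37, Rational(1, 2)))) ≈ Add(2.0000, Mul(6.0828, I)))
Mul(Function('j')(Add(-8, 1), -9), d) = Mul(2, Add(2, Mul(I, Pow(37, Rational(1, 2))))) = Add(4, Mul(2, I, Pow(37, Rational(1, 2))))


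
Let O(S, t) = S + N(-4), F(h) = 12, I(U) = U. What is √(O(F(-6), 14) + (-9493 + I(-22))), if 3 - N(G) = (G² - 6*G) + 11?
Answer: I*√9551 ≈ 97.729*I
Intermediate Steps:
N(G) = -8 - G² + 6*G (N(G) = 3 - ((G² - 6*G) + 11) = 3 - (11 + G² - 6*G) = 3 + (-11 - G² + 6*G) = -8 - G² + 6*G)
O(S, t) = -48 + S (O(S, t) = S + (-8 - 1*(-4)² + 6*(-4)) = S + (-8 - 1*16 - 24) = S + (-8 - 16 - 24) = S - 48 = -48 + S)
√(O(F(-6), 14) + (-9493 + I(-22))) = √((-48 + 12) + (-9493 - 22)) = √(-36 - 9515) = √(-9551) = I*√9551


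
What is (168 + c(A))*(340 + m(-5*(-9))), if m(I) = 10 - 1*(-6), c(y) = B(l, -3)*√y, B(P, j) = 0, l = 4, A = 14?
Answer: 59808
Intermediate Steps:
c(y) = 0 (c(y) = 0*√y = 0)
m(I) = 16 (m(I) = 10 + 6 = 16)
(168 + c(A))*(340 + m(-5*(-9))) = (168 + 0)*(340 + 16) = 168*356 = 59808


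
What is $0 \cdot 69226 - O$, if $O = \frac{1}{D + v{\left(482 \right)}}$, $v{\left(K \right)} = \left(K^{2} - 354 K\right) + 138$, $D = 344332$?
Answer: $- \frac{1}{406166} \approx -2.462 \cdot 10^{-6}$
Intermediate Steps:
$v{\left(K \right)} = 138 + K^{2} - 354 K$
$O = \frac{1}{406166}$ ($O = \frac{1}{344332 + \left(138 + 482^{2} - 170628\right)} = \frac{1}{344332 + \left(138 + 232324 - 170628\right)} = \frac{1}{344332 + 61834} = \frac{1}{406166} \approx 2.462 \cdot 10^{-6}$)
$0 \cdot 69226 - O = 0 \cdot 69226 - \frac{1}{406166} = 0 - \frac{1}{406166} = - \frac{1}{406166}$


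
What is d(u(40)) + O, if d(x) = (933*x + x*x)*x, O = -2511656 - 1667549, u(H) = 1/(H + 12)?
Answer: -587629608123/140608 ≈ -4.1792e+6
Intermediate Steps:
u(H) = 1/(12 + H)
O = -4179205
d(x) = x*(x² + 933*x) (d(x) = (933*x + x²)*x = (x² + 933*x)*x = x*(x² + 933*x))
d(u(40)) + O = (1/(12 + 40))²*(933 + 1/(12 + 40)) - 4179205 = (1/52)²*(933 + 1/52) - 4179205 = (1/2704)*(48517/52) - 4179205 = 48517/140608 - 4179205 = -587629608123/140608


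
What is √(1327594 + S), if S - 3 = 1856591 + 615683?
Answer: √3799871 ≈ 1949.3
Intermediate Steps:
S = 2472277 (S = 3 + (1856591 + 615683) = 3 + 2472274 = 2472277)
√(1327594 + S) = √(1327594 + 2472277) = √3799871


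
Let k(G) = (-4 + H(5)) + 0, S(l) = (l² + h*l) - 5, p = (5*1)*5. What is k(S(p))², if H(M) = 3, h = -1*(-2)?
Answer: 1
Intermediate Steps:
h = 2
p = 25 (p = 5*5 = 25)
S(l) = -5 + l² + 2*l (S(l) = (l² + 2*l) - 5 = -5 + l² + 2*l)
k(G) = -1 (k(G) = (-4 + 3) + 0 = -1 + 0 = -1)
k(S(p))² = (-1)² = 1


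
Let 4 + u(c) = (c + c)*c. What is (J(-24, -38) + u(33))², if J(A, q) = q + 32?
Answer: 4700224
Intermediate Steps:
J(A, q) = 32 + q
u(c) = -4 + 2*c² (u(c) = -4 + (c + c)*c = -4 + (2*c)*c = -4 + 2*c²)
(J(-24, -38) + u(33))² = ((32 - 38) + (-4 + 2*33²))² = (-6 + (-4 + 2*1089))² = (-6 + (-4 + 2178))² = (-6 + 2174)² = 2168² = 4700224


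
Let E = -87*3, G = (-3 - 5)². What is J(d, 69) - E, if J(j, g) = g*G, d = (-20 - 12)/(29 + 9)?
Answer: 4677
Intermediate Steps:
d = -16/19 (d = -32/38 = -32*1/38 = -16/19 ≈ -0.84210)
G = 64 (G = (-8)² = 64)
J(j, g) = 64*g (J(j, g) = g*64 = 64*g)
E = -261
J(d, 69) - E = 64*69 - 1*(-261) = 4416 + 261 = 4677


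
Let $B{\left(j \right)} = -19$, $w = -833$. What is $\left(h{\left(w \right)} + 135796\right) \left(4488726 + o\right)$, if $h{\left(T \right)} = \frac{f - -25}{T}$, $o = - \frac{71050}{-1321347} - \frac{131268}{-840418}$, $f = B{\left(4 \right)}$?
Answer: $\frac{281927412346552377625053052}{462516503968659} \approx 6.0955 \cdot 10^{11}$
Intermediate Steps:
$f = -19$
$o = \frac{116581138448}{555241901523}$ ($o = \left(-71050\right) \left(- \frac{1}{1321347}\right) - - \frac{65634}{420209} = \frac{71050}{1321347} + \frac{65634}{420209} = \frac{116581138448}{555241901523} \approx 0.20996$)
$h{\left(T \right)} = \frac{6}{T}$ ($h{\left(T \right)} = \frac{-19 - -25}{T} = \frac{-19 + 25}{T} = \frac{6}{T}$)
$\left(h{\left(w \right)} + 135796\right) \left(4488726 + o\right) = \left(\frac{6}{-833} + 135796\right) \left(4488726 + \frac{116581138448}{555241901523}\right) = \left(6 \left(- \frac{1}{833}\right) + 135796\right) \frac{2492328876236868146}{555241901523} = \left(- \frac{6}{833} + 135796\right) \frac{2492328876236868146}{555241901523} = \frac{113118062}{833} \cdot \frac{2492328876236868146}{555241901523} = \frac{281927412346552377625053052}{462516503968659}$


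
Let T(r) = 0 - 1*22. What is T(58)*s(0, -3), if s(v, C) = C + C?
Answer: 132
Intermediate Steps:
s(v, C) = 2*C
T(r) = -22 (T(r) = 0 - 22 = -22)
T(58)*s(0, -3) = -44*(-3) = -22*(-6) = 132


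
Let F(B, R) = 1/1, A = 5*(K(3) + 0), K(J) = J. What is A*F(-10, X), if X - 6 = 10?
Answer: 15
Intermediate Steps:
X = 16 (X = 6 + 10 = 16)
A = 15 (A = 5*(3 + 0) = 5*3 = 15)
F(B, R) = 1
A*F(-10, X) = 15*1 = 15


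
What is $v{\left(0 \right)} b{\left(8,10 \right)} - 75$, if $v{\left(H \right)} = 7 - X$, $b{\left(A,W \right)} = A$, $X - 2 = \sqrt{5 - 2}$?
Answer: $-35 - 8 \sqrt{3} \approx -48.856$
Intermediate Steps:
$X = 2 + \sqrt{3}$ ($X = 2 + \sqrt{5 - 2} = 2 + \sqrt{3} \approx 3.7321$)
$v{\left(H \right)} = 5 - \sqrt{3}$ ($v{\left(H \right)} = 7 - \left(2 + \sqrt{3}\right) = 5 - \sqrt{3}$)
$v{\left(0 \right)} b{\left(8,10 \right)} - 75 = \left(5 - \sqrt{3}\right) 8 - 75 = \left(40 - 8 \sqrt{3}\right) - 75 = -35 - 8 \sqrt{3}$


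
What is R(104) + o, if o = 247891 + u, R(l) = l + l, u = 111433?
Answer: 359532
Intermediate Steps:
R(l) = 2*l
o = 359324 (o = 247891 + 111433 = 359324)
R(104) + o = 2*104 + 359324 = 208 + 359324 = 359532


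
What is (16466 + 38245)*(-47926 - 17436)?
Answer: -3576020382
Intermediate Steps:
(16466 + 38245)*(-47926 - 17436) = 54711*(-65362) = -3576020382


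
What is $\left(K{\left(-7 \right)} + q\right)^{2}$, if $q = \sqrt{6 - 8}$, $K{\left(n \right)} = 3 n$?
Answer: $\left(21 - i \sqrt{2}\right)^{2} \approx 439.0 - 59.397 i$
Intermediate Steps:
$q = i \sqrt{2}$ ($q = \sqrt{-2} = i \sqrt{2} \approx 1.4142 i$)
$\left(K{\left(-7 \right)} + q\right)^{2} = \left(3 \left(-7\right) + i \sqrt{2}\right)^{2} = \left(-21 + i \sqrt{2}\right)^{2}$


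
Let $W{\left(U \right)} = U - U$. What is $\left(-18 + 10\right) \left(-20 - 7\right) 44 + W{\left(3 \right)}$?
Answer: $9504$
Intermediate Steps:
$W{\left(U \right)} = 0$
$\left(-18 + 10\right) \left(-20 - 7\right) 44 + W{\left(3 \right)} = \left(-18 + 10\right) \left(-20 - 7\right) 44 + 0 = \left(-8\right) \left(-27\right) 44 + 0 = 216 \cdot 44 + 0 = 9504 + 0 = 9504$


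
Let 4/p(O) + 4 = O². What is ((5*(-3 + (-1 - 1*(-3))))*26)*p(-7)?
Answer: -104/9 ≈ -11.556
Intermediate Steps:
p(O) = 4/(-4 + O²)
((5*(-3 + (-1 - 1*(-3))))*26)*p(-7) = ((5*(-3 + (-1 - 1*(-3))))*26)*(4/(-4 + (-7)²)) = ((5*(-3 + (-1 + 3)))*26)*(4/(-4 + 49)) = ((5*(-3 + 2))*26)*(4/45) = ((5*(-1))*26)*(4*(1/45)) = -5*26*(4/45) = -130*4/45 = -104/9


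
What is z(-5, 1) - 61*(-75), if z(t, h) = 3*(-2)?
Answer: 4569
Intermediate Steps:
z(t, h) = -6
z(-5, 1) - 61*(-75) = -6 - 61*(-75) = -6 + 4575 = 4569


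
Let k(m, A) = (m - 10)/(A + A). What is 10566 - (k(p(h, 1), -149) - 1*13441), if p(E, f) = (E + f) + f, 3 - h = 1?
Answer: 3577040/149 ≈ 24007.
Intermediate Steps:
h = 2 (h = 3 - 1*1 = 3 - 1 = 2)
p(E, f) = E + 2*f
k(m, A) = (-10 + m)/(2*A) (k(m, A) = (-10 + m)/((2*A)) = (-10 + m)*(1/(2*A)) = (-10 + m)/(2*A))
10566 - (k(p(h, 1), -149) - 1*13441) = 10566 - ((1/2)*(-10 + (2 + 2*1))/(-149) - 1*13441) = 10566 - ((1/2)*(-1/149)*(-10 + (2 + 2)) - 13441) = 10566 - ((1/2)*(-1/149)*(-10 + 4) - 13441) = 10566 - ((1/2)*(-1/149)*(-6) - 13441) = 10566 - (3/149 - 13441) = 10566 - 1*(-2002706/149) = 10566 + 2002706/149 = 3577040/149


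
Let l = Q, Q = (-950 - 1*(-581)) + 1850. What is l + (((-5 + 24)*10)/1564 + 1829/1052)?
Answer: 609947801/411332 ≈ 1482.9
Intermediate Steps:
Q = 1481 (Q = (-950 + 581) + 1850 = -369 + 1850 = 1481)
l = 1481
l + (((-5 + 24)*10)/1564 + 1829/1052) = 1481 + (((-5 + 24)*10)/1564 + 1829/1052) = 1481 + ((19*10)*(1/1564) + 1829*(1/1052)) = 1481 + (190*(1/1564) + 1829/1052) = 1481 + (95/782 + 1829/1052) = 1481 + 765109/411332 = 609947801/411332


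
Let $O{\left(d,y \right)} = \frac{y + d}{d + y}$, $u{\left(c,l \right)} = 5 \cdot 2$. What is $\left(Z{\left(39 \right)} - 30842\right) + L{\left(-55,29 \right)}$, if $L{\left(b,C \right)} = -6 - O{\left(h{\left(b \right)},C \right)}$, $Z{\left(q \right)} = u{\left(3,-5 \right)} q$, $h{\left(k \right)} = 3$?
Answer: $-30459$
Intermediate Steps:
$u{\left(c,l \right)} = 10$
$Z{\left(q \right)} = 10 q$
$O{\left(d,y \right)} = 1$ ($O{\left(d,y \right)} = \frac{d + y}{d + y} = 1$)
$L{\left(b,C \right)} = -7$ ($L{\left(b,C \right)} = -6 - 1 = -7$)
$\left(Z{\left(39 \right)} - 30842\right) + L{\left(-55,29 \right)} = \left(10 \cdot 39 - 30842\right) - 7 = \left(390 - 30842\right) - 7 = -30452 - 7 = -30459$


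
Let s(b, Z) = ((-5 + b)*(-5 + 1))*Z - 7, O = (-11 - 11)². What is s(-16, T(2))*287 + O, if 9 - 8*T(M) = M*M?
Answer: 27085/2 ≈ 13543.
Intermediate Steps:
O = 484 (O = (-22)² = 484)
T(M) = 9/8 - M²/8 (T(M) = 9/8 - M*M/8 = 9/8 - M²/8)
s(b, Z) = -7 + Z*(20 - 4*b) (s(b, Z) = ((-5 + b)*(-4))*Z - 7 = (20 - 4*b)*Z - 7 = Z*(20 - 4*b) - 7 = -7 + Z*(20 - 4*b))
s(-16, T(2))*287 + O = (-7 + 20*(9/8 - ⅛*2²) - 4*(9/8 - ⅛*2²)*(-16))*287 + 484 = (-7 + 20*(9/8 - ⅛*4) - 4*(9/8 - ⅛*4)*(-16))*287 + 484 = (-7 + 20*(9/8 - ½) - 4*(9/8 - ½)*(-16))*287 + 484 = (-7 + 20*(5/8) - 4*5/8*(-16))*287 + 484 = (-7 + 25/2 + 40)*287 + 484 = (91/2)*287 + 484 = 26117/2 + 484 = 27085/2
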